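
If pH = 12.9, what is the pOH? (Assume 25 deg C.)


At 25 deg C, pH + pOH = 14.
pOH = 14 - pH = 14 - 12.9
pOH = 1.1:

1.10


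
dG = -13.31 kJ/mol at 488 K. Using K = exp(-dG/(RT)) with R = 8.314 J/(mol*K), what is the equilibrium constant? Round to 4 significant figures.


dG is in kJ/mol; multiply by 1000 to match R in J/(mol*K).
RT = 8.314 * 488 = 4057.232 J/mol
exponent = -dG*1000 / (RT) = -(-13.31*1000) / 4057.232 = 3.28056172
K = exp(3.28056172)
K = 26.590705, rounded to 4 significant figures:

26.59


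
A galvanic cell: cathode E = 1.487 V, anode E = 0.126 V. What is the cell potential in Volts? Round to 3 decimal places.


Standard cell potential: E_cell = E_cathode - E_anode.
E_cell = 1.487 - (0.126)
E_cell = 1.361 V, rounded to 3 dp:

1.361 V


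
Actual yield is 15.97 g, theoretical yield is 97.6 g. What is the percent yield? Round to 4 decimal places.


% yield = 100 * actual / theoretical
% yield = 100 * 15.97 / 97.6
% yield = 16.36270492 %, rounded to 4 dp:

16.3627 %


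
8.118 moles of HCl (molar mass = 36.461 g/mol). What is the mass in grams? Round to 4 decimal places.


mass = n * M
mass = 8.118 * 36.461
mass = 295.990398 g, rounded to 4 dp:

295.9904 g


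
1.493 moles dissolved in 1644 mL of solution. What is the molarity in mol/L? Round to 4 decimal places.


Convert volume to liters: V_L = V_mL / 1000.
V_L = 1644 / 1000 = 1.644 L
M = n / V_L = 1.493 / 1.644
M = 0.90815085 mol/L, rounded to 4 dp:

0.9082 mol/L


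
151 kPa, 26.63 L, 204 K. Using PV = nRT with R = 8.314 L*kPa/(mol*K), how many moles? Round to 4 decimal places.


PV = nRT, solve for n = PV / (RT).
PV = 151 * 26.63 = 4021.13
RT = 8.314 * 204 = 1696.056
n = 4021.13 / 1696.056
n = 2.37087101 mol, rounded to 4 dp:

2.3709 mol


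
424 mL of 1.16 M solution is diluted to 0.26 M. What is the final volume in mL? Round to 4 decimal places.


Dilution: M1*V1 = M2*V2, solve for V2.
V2 = M1*V1 / M2
V2 = 1.16 * 424 / 0.26
V2 = 491.84 / 0.26
V2 = 1891.69230769 mL, rounded to 4 dp:

1891.6923 mL


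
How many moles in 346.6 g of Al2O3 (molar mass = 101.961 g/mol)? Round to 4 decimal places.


n = mass / M
n = 346.6 / 101.961
n = 3.39933896 mol, rounded to 4 dp:

3.3993 mol


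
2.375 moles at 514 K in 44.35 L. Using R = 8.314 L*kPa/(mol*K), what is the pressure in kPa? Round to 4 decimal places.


PV = nRT, solve for P = nRT / V.
nRT = 2.375 * 8.314 * 514 = 10149.3155
P = 10149.3155 / 44.35
P = 228.84589628 kPa, rounded to 4 dp:

228.8459 kPa


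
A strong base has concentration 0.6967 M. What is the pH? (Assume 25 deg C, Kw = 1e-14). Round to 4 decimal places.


A strong base dissociates completely, so [OH-] equals the given concentration.
pOH = -log10([OH-]) = -log10(0.6967) = 0.156954
pH = 14 - pOH = 14 - 0.156954
pH = 13.843046, rounded to 4 dp:

13.8430


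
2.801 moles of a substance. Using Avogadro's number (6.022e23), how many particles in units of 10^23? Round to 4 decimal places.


N = n * NA, then divide by 1e23 for the requested units.
N / 1e23 = n * 6.022
N / 1e23 = 2.801 * 6.022
N / 1e23 = 16.867622, rounded to 4 dp:

16.8676


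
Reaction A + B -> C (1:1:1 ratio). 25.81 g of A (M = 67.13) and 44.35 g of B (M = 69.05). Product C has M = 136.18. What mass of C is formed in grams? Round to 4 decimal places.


Find moles of each reactant; the smaller value is the limiting reagent in a 1:1:1 reaction, so moles_C equals moles of the limiter.
n_A = mass_A / M_A = 25.81 / 67.13 = 0.384478 mol
n_B = mass_B / M_B = 44.35 / 69.05 = 0.642288 mol
Limiting reagent: A (smaller), n_limiting = 0.384478 mol
mass_C = n_limiting * M_C = 0.384478 * 136.18
mass_C = 52.35821404 g, rounded to 4 dp:

52.3582 g


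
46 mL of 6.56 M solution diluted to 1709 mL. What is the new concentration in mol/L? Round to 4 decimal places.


Dilution: M1*V1 = M2*V2, solve for M2.
M2 = M1*V1 / V2
M2 = 6.56 * 46 / 1709
M2 = 301.76 / 1709
M2 = 0.17657109 mol/L, rounded to 4 dp:

0.1766 mol/L


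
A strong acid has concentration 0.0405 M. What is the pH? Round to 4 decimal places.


A strong acid dissociates completely, so [H+] equals the given concentration.
pH = -log10([H+]) = -log10(0.0405)
pH = 1.39254498, rounded to 4 dp:

1.3925


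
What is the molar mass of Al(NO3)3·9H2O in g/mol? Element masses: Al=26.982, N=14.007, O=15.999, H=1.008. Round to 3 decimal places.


M = sum(count * atomic_mass) over atoms.
M = 1*26.982 + 3*14.007 + 18*15.999 + 18*1.008
M = 26.982 + 42.021 + 287.982 + 18.144
M = 375.129 g/mol, rounded to 3 dp:

375.129 g/mol


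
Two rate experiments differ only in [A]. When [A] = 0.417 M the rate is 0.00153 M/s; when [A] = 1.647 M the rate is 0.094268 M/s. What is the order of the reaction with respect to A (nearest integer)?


Rate is proportional to [A]^n, so rate2/rate1 = ([A]2/[A]1)^n. Take logs to solve for n.
rate2/rate1 = 0.094268 / 0.00153 = 61.6131
[A]2/[A]1 = 1.647 / 0.417 = 3.9496
n = ln(61.6131) / ln(3.9496) = 3.0
Nearest integer order:

3


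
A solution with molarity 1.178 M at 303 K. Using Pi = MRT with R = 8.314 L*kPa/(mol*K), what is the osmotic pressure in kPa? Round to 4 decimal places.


Osmotic pressure (van't Hoff): Pi = M*R*T.
RT = 8.314 * 303 = 2519.142
Pi = 1.178 * 2519.142
Pi = 2967.549276 kPa, rounded to 4 dp:

2967.5493 kPa


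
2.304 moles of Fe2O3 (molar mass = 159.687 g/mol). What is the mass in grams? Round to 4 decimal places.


mass = n * M
mass = 2.304 * 159.687
mass = 367.918848 g, rounded to 4 dp:

367.9188 g


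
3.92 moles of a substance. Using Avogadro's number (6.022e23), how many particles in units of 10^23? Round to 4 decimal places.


N = n * NA, then divide by 1e23 for the requested units.
N / 1e23 = n * 6.022
N / 1e23 = 3.92 * 6.022
N / 1e23 = 23.60624, rounded to 4 dp:

23.6062


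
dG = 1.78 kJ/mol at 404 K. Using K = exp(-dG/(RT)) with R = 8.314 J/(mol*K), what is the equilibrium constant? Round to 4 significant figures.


dG is in kJ/mol; multiply by 1000 to match R in J/(mol*K).
RT = 8.314 * 404 = 3358.856 J/mol
exponent = -dG*1000 / (RT) = -(1.78*1000) / 3358.856 = -0.52994234
K = exp(-0.52994234)
K = 0.58863891, rounded to 4 significant figures:

0.5886


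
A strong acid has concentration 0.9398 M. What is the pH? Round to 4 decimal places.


A strong acid dissociates completely, so [H+] equals the given concentration.
pH = -log10([H+]) = -log10(0.9398)
pH = 0.02696456, rounded to 4 dp:

0.0270


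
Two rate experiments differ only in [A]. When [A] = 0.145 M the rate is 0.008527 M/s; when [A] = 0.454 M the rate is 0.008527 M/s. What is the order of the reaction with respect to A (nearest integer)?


Rate is proportional to [A]^n, so rate2/rate1 = ([A]2/[A]1)^n. Take logs to solve for n.
rate2/rate1 = 0.008527 / 0.008527 = 1.0
[A]2/[A]1 = 0.454 / 0.145 = 3.131
n = ln(1.0) / ln(3.131) = 0.0
Nearest integer order:

0


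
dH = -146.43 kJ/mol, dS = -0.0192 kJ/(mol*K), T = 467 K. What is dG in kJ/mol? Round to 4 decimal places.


Gibbs: dG = dH - T*dS (consistent units, dS already in kJ/(mol*K)).
T*dS = 467 * -0.0192 = -8.9664
dG = -146.43 - (-8.9664)
dG = -137.4636 kJ/mol, rounded to 4 dp:

-137.4636 kJ/mol


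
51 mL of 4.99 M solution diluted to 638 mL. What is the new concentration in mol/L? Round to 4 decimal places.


Dilution: M1*V1 = M2*V2, solve for M2.
M2 = M1*V1 / V2
M2 = 4.99 * 51 / 638
M2 = 254.49 / 638
M2 = 0.39888715 mol/L, rounded to 4 dp:

0.3989 mol/L


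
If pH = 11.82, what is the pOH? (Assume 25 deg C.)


At 25 deg C, pH + pOH = 14.
pOH = 14 - pH = 14 - 11.82
pOH = 2.18:

2.18


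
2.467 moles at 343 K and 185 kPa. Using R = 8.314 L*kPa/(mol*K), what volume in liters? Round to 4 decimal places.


PV = nRT, solve for V = nRT / P.
nRT = 2.467 * 8.314 * 343 = 7035.1488
V = 7035.1488 / 185
V = 38.02783135 L, rounded to 4 dp:

38.0278 L


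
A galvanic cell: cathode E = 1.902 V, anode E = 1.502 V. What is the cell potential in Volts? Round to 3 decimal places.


Standard cell potential: E_cell = E_cathode - E_anode.
E_cell = 1.902 - (1.502)
E_cell = 0.4 V, rounded to 3 dp:

0.400 V


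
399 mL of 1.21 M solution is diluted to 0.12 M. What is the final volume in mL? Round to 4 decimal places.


Dilution: M1*V1 = M2*V2, solve for V2.
V2 = M1*V1 / M2
V2 = 1.21 * 399 / 0.12
V2 = 482.79 / 0.12
V2 = 4023.25 mL, rounded to 4 dp:

4023.2500 mL


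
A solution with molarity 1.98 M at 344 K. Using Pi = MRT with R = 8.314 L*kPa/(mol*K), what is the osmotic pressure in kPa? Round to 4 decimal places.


Osmotic pressure (van't Hoff): Pi = M*R*T.
RT = 8.314 * 344 = 2860.016
Pi = 1.98 * 2860.016
Pi = 5662.83168 kPa, rounded to 4 dp:

5662.8317 kPa


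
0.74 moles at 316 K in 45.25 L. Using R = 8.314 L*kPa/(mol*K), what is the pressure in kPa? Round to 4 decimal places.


PV = nRT, solve for P = nRT / V.
nRT = 0.74 * 8.314 * 316 = 1944.1458
P = 1944.1458 / 45.25
P = 42.96454807 kPa, rounded to 4 dp:

42.9645 kPa


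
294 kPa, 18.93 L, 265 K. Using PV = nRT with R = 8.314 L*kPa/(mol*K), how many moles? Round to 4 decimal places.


PV = nRT, solve for n = PV / (RT).
PV = 294 * 18.93 = 5565.42
RT = 8.314 * 265 = 2203.21
n = 5565.42 / 2203.21
n = 2.52605063 mol, rounded to 4 dp:

2.5261 mol


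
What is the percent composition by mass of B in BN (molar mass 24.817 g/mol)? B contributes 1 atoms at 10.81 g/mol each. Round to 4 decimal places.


pct = 100 * (n_elem * M_elem) / M_total
mass_contribution = 1 * 10.81 = 10.81 g/mol
pct = 100 * 10.81 / 24.817
pct = 43.55885079 %, rounded to 4 dp:

43.5589 %


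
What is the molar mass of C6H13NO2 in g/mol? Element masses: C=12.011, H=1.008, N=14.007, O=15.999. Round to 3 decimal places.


M = sum(count * atomic_mass) over atoms.
M = 6*12.011 + 13*1.008 + 1*14.007 + 2*15.999
M = 72.066 + 13.104 + 14.007 + 31.998
M = 131.175 g/mol, rounded to 3 dp:

131.175 g/mol


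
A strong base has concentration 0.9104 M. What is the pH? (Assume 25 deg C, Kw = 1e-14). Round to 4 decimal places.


A strong base dissociates completely, so [OH-] equals the given concentration.
pOH = -log10([OH-]) = -log10(0.9104) = 0.040768
pH = 14 - pOH = 14 - 0.040768
pH = 13.959232, rounded to 4 dp:

13.9592


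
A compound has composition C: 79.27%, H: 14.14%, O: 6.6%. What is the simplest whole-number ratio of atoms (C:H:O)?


Assume 100 g of compound, divide each mass% by atomic mass to get moles, then normalize by the smallest to get a raw atom ratio.
Moles per 100 g: C: 79.27/12.011 = 6.5998, H: 14.14/1.008 = 14.0278, O: 6.6/15.999 = 0.4125
Raw ratio (divide by min = 0.4125): C: 15.998, H: 34.005, O: 1.0
Multiply by 1 to clear fractions: C: 15.998 ~= 16, H: 34.005 ~= 34, O: 1.0 ~= 1
Reduce by GCD to get the simplest whole-number ratio:

16:34:1


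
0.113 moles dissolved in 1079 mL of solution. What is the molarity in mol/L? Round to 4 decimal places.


Convert volume to liters: V_L = V_mL / 1000.
V_L = 1079 / 1000 = 1.079 L
M = n / V_L = 0.113 / 1.079
M = 0.1047266 mol/L, rounded to 4 dp:

0.1047 mol/L


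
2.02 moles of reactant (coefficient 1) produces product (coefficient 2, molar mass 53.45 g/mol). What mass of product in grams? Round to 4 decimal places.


Use the coefficient ratio to convert reactant moles to product moles, then multiply by the product's molar mass.
moles_P = moles_R * (coeff_P / coeff_R) = 2.02 * (2/1) = 4.04
mass_P = moles_P * M_P = 4.04 * 53.45
mass_P = 215.938 g, rounded to 4 dp:

215.9380 g


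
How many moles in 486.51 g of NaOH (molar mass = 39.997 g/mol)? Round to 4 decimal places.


n = mass / M
n = 486.51 / 39.997
n = 12.16366227 mol, rounded to 4 dp:

12.1637 mol


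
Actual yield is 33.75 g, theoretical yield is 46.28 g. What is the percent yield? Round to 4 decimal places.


% yield = 100 * actual / theoretical
% yield = 100 * 33.75 / 46.28
% yield = 72.92566984 %, rounded to 4 dp:

72.9257 %


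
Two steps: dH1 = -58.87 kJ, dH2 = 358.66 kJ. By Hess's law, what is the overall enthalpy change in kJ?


Hess's law: enthalpy is a state function, so add the step enthalpies.
dH_total = dH1 + dH2 = -58.87 + (358.66)
dH_total = 299.79 kJ:

299.79 kJ


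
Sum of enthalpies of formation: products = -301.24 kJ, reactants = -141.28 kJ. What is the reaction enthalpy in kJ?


dH_rxn = sum(dH_f products) - sum(dH_f reactants)
dH_rxn = -301.24 - (-141.28)
dH_rxn = -159.96 kJ:

-159.96 kJ


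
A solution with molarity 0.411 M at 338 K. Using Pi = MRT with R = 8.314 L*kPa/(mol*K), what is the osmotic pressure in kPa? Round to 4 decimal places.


Osmotic pressure (van't Hoff): Pi = M*R*T.
RT = 8.314 * 338 = 2810.132
Pi = 0.411 * 2810.132
Pi = 1154.964252 kPa, rounded to 4 dp:

1154.9643 kPa


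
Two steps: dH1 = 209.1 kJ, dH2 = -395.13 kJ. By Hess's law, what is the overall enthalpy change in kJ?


Hess's law: enthalpy is a state function, so add the step enthalpies.
dH_total = dH1 + dH2 = 209.1 + (-395.13)
dH_total = -186.03 kJ:

-186.03 kJ


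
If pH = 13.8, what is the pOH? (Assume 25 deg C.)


At 25 deg C, pH + pOH = 14.
pOH = 14 - pH = 14 - 13.8
pOH = 0.2:

0.20


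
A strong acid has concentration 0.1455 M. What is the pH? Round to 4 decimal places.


A strong acid dissociates completely, so [H+] equals the given concentration.
pH = -log10([H+]) = -log10(0.1455)
pH = 0.83713701, rounded to 4 dp:

0.8371


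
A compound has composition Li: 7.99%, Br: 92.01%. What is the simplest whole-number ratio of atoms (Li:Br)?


Assume 100 g of compound, divide each mass% by atomic mass to get moles, then normalize by the smallest to get a raw atom ratio.
Moles per 100 g: Li: 7.99/6.941 = 1.1511, Br: 92.01/79.904 = 1.1515
Raw ratio (divide by min = 1.1511): Li: 1.0, Br: 1.0
Multiply by 1 to clear fractions: Li: 1.0 ~= 1, Br: 1.0 ~= 1
Reduce by GCD to get the simplest whole-number ratio:

1:1


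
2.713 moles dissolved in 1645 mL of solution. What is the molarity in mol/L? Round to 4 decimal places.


Convert volume to liters: V_L = V_mL / 1000.
V_L = 1645 / 1000 = 1.645 L
M = n / V_L = 2.713 / 1.645
M = 1.64924012 mol/L, rounded to 4 dp:

1.6492 mol/L


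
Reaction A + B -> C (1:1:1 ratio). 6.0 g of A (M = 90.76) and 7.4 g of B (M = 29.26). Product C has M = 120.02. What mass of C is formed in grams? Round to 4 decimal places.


Find moles of each reactant; the smaller value is the limiting reagent in a 1:1:1 reaction, so moles_C equals moles of the limiter.
n_A = mass_A / M_A = 6.0 / 90.76 = 0.066108 mol
n_B = mass_B / M_B = 7.4 / 29.26 = 0.252905 mol
Limiting reagent: A (smaller), n_limiting = 0.066108 mol
mass_C = n_limiting * M_C = 0.066108 * 120.02
mass_C = 7.93428216 g, rounded to 4 dp:

7.9343 g


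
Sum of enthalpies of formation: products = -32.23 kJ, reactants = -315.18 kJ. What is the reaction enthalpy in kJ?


dH_rxn = sum(dH_f products) - sum(dH_f reactants)
dH_rxn = -32.23 - (-315.18)
dH_rxn = 282.95 kJ:

282.95 kJ


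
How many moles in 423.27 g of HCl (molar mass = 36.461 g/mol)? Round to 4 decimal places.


n = mass / M
n = 423.27 / 36.461
n = 11.60884232 mol, rounded to 4 dp:

11.6088 mol


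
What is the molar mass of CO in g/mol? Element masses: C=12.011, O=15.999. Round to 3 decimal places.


M = sum(count * atomic_mass) over atoms.
M = 1*12.011 + 1*15.999
M = 12.011 + 15.999
M = 28.01 g/mol, rounded to 3 dp:

28.010 g/mol


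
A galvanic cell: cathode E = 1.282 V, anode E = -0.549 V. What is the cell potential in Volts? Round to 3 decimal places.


Standard cell potential: E_cell = E_cathode - E_anode.
E_cell = 1.282 - (-0.549)
E_cell = 1.831 V, rounded to 3 dp:

1.831 V


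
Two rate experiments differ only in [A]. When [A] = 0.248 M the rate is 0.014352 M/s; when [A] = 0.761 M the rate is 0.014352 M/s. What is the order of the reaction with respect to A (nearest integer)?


Rate is proportional to [A]^n, so rate2/rate1 = ([A]2/[A]1)^n. Take logs to solve for n.
rate2/rate1 = 0.014352 / 0.014352 = 1.0
[A]2/[A]1 = 0.761 / 0.248 = 3.0685
n = ln(1.0) / ln(3.0685) = 0.0
Nearest integer order:

0


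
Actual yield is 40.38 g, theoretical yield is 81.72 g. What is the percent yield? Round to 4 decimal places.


% yield = 100 * actual / theoretical
% yield = 100 * 40.38 / 81.72
% yield = 49.41262849 %, rounded to 4 dp:

49.4126 %


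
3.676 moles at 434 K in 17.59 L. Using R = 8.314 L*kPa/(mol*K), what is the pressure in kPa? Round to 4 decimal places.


PV = nRT, solve for P = nRT / V.
nRT = 3.676 * 8.314 * 434 = 13264.0226
P = 13264.0226 / 17.59
P = 754.06609437 kPa, rounded to 4 dp:

754.0661 kPa


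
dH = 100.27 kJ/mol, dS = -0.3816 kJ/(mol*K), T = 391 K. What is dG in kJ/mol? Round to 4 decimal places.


Gibbs: dG = dH - T*dS (consistent units, dS already in kJ/(mol*K)).
T*dS = 391 * -0.3816 = -149.2056
dG = 100.27 - (-149.2056)
dG = 249.4756 kJ/mol, rounded to 4 dp:

249.4756 kJ/mol


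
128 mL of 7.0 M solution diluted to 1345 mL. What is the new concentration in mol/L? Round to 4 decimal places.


Dilution: M1*V1 = M2*V2, solve for M2.
M2 = M1*V1 / V2
M2 = 7.0 * 128 / 1345
M2 = 896.0 / 1345
M2 = 0.666171 mol/L, rounded to 4 dp:

0.6662 mol/L


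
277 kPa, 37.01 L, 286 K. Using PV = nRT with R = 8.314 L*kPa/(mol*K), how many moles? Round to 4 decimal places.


PV = nRT, solve for n = PV / (RT).
PV = 277 * 37.01 = 10251.77
RT = 8.314 * 286 = 2377.804
n = 10251.77 / 2377.804
n = 4.31144451 mol, rounded to 4 dp:

4.3114 mol


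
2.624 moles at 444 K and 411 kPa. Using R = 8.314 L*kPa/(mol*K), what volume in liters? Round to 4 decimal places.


PV = nRT, solve for V = nRT / P.
nRT = 2.624 * 8.314 * 444 = 9686.2756
V = 9686.2756 / 411
V = 23.56758054 L, rounded to 4 dp:

23.5676 L


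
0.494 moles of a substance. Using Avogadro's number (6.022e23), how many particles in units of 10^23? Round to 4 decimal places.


N = n * NA, then divide by 1e23 for the requested units.
N / 1e23 = n * 6.022
N / 1e23 = 0.494 * 6.022
N / 1e23 = 2.974868, rounded to 4 dp:

2.9749


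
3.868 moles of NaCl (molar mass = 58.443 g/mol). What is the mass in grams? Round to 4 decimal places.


mass = n * M
mass = 3.868 * 58.443
mass = 226.057524 g, rounded to 4 dp:

226.0575 g


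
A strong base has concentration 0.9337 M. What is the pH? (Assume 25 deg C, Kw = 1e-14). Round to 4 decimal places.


A strong base dissociates completely, so [OH-] equals the given concentration.
pOH = -log10([OH-]) = -log10(0.9337) = 0.029793
pH = 14 - pOH = 14 - 0.029793
pH = 13.970207, rounded to 4 dp:

13.9702


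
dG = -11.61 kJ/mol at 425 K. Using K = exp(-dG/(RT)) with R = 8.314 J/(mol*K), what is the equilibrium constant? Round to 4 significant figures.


dG is in kJ/mol; multiply by 1000 to match R in J/(mol*K).
RT = 8.314 * 425 = 3533.45 J/mol
exponent = -dG*1000 / (RT) = -(-11.61*1000) / 3533.45 = 3.28574057
K = exp(3.28574057)
K = 26.728772, rounded to 4 significant figures:

26.73


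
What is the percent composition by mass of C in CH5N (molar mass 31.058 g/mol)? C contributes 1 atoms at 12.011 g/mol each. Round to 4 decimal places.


pct = 100 * (n_elem * M_elem) / M_total
mass_contribution = 1 * 12.011 = 12.011 g/mol
pct = 100 * 12.011 / 31.058
pct = 38.67280572 %, rounded to 4 dp:

38.6728 %


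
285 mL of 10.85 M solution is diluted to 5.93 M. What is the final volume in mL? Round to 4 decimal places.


Dilution: M1*V1 = M2*V2, solve for V2.
V2 = M1*V1 / M2
V2 = 10.85 * 285 / 5.93
V2 = 3092.25 / 5.93
V2 = 521.45868465 mL, rounded to 4 dp:

521.4587 mL


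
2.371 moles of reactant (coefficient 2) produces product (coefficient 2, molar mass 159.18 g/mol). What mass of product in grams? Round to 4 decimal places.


Use the coefficient ratio to convert reactant moles to product moles, then multiply by the product's molar mass.
moles_P = moles_R * (coeff_P / coeff_R) = 2.371 * (2/2) = 2.371
mass_P = moles_P * M_P = 2.371 * 159.18
mass_P = 377.41578 g, rounded to 4 dp:

377.4158 g


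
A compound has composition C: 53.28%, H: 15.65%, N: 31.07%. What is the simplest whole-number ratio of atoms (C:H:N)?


Assume 100 g of compound, divide each mass% by atomic mass to get moles, then normalize by the smallest to get a raw atom ratio.
Moles per 100 g: C: 53.28/12.011 = 4.4359, H: 15.65/1.008 = 15.5258, N: 31.07/14.007 = 2.2182
Raw ratio (divide by min = 2.2182): C: 2.0, H: 6.999, N: 1.0
Multiply by 1 to clear fractions: C: 2.0 ~= 2, H: 6.999 ~= 7, N: 1.0 ~= 1
Reduce by GCD to get the simplest whole-number ratio:

2:7:1


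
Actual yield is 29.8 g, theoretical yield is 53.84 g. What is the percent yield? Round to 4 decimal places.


% yield = 100 * actual / theoretical
% yield = 100 * 29.8 / 53.84
% yield = 55.34918276 %, rounded to 4 dp:

55.3492 %


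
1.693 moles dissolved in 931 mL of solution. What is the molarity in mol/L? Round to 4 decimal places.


Convert volume to liters: V_L = V_mL / 1000.
V_L = 931 / 1000 = 0.931 L
M = n / V_L = 1.693 / 0.931
M = 1.81847476 mol/L, rounded to 4 dp:

1.8185 mol/L


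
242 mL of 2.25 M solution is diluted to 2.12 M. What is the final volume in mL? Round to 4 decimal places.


Dilution: M1*V1 = M2*V2, solve for V2.
V2 = M1*V1 / M2
V2 = 2.25 * 242 / 2.12
V2 = 544.5 / 2.12
V2 = 256.83962264 mL, rounded to 4 dp:

256.8396 mL


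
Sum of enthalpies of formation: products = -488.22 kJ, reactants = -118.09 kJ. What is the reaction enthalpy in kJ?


dH_rxn = sum(dH_f products) - sum(dH_f reactants)
dH_rxn = -488.22 - (-118.09)
dH_rxn = -370.13 kJ:

-370.13 kJ


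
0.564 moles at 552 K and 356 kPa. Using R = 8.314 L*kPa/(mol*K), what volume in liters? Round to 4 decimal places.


PV = nRT, solve for V = nRT / P.
nRT = 0.564 * 8.314 * 552 = 2588.381
V = 2588.381 / 356
V = 7.27073315 L, rounded to 4 dp:

7.2707 L


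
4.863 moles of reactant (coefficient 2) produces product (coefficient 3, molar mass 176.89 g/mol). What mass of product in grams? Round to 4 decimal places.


Use the coefficient ratio to convert reactant moles to product moles, then multiply by the product's molar mass.
moles_P = moles_R * (coeff_P / coeff_R) = 4.863 * (3/2) = 7.2945
mass_P = moles_P * M_P = 7.2945 * 176.89
mass_P = 1290.324105 g, rounded to 4 dp:

1290.3241 g


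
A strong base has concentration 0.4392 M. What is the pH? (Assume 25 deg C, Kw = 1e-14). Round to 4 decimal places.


A strong base dissociates completely, so [OH-] equals the given concentration.
pOH = -log10([OH-]) = -log10(0.4392) = 0.357338
pH = 14 - pOH = 14 - 0.357338
pH = 13.642662, rounded to 4 dp:

13.6427


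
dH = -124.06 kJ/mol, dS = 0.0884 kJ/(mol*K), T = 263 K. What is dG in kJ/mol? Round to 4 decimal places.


Gibbs: dG = dH - T*dS (consistent units, dS already in kJ/(mol*K)).
T*dS = 263 * 0.0884 = 23.2492
dG = -124.06 - (23.2492)
dG = -147.3092 kJ/mol, rounded to 4 dp:

-147.3092 kJ/mol


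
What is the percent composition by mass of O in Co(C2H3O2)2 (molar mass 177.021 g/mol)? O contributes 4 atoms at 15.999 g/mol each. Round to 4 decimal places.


pct = 100 * (n_elem * M_elem) / M_total
mass_contribution = 4 * 15.999 = 63.996 g/mol
pct = 100 * 63.996 / 177.021
pct = 36.15164303 %, rounded to 4 dp:

36.1516 %


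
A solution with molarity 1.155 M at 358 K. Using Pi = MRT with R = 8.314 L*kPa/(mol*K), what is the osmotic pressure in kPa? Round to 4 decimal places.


Osmotic pressure (van't Hoff): Pi = M*R*T.
RT = 8.314 * 358 = 2976.412
Pi = 1.155 * 2976.412
Pi = 3437.75586 kPa, rounded to 4 dp:

3437.7559 kPa


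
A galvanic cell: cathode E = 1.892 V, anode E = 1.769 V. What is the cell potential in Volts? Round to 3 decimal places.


Standard cell potential: E_cell = E_cathode - E_anode.
E_cell = 1.892 - (1.769)
E_cell = 0.123 V, rounded to 3 dp:

0.123 V


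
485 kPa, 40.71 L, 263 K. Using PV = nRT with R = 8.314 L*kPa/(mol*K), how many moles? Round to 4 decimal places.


PV = nRT, solve for n = PV / (RT).
PV = 485 * 40.71 = 19744.35
RT = 8.314 * 263 = 2186.582
n = 19744.35 / 2186.582
n = 9.02977798 mol, rounded to 4 dp:

9.0298 mol


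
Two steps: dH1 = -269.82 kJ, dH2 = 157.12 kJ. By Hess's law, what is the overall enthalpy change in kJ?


Hess's law: enthalpy is a state function, so add the step enthalpies.
dH_total = dH1 + dH2 = -269.82 + (157.12)
dH_total = -112.7 kJ:

-112.70 kJ


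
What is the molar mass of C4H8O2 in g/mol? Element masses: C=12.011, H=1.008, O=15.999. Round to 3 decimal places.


M = sum(count * atomic_mass) over atoms.
M = 4*12.011 + 8*1.008 + 2*15.999
M = 48.044 + 8.064 + 31.998
M = 88.106 g/mol, rounded to 3 dp:

88.106 g/mol


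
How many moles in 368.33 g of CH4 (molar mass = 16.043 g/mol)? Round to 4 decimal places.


n = mass / M
n = 368.33 / 16.043
n = 22.95892289 mol, rounded to 4 dp:

22.9589 mol


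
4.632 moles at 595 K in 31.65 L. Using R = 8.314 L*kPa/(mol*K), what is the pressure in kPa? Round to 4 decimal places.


PV = nRT, solve for P = nRT / V.
nRT = 4.632 * 8.314 * 595 = 22913.7166
P = 22913.7166 / 31.65
P = 723.97208847 kPa, rounded to 4 dp:

723.9721 kPa


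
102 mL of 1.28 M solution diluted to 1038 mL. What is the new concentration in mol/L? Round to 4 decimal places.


Dilution: M1*V1 = M2*V2, solve for M2.
M2 = M1*V1 / V2
M2 = 1.28 * 102 / 1038
M2 = 130.56 / 1038
M2 = 0.12578035 mol/L, rounded to 4 dp:

0.1258 mol/L


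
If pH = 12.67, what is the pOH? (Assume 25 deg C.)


At 25 deg C, pH + pOH = 14.
pOH = 14 - pH = 14 - 12.67
pOH = 1.33:

1.33


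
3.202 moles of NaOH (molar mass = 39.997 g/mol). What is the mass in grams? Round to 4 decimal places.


mass = n * M
mass = 3.202 * 39.997
mass = 128.070394 g, rounded to 4 dp:

128.0704 g


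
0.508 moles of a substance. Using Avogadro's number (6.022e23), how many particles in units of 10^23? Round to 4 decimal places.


N = n * NA, then divide by 1e23 for the requested units.
N / 1e23 = n * 6.022
N / 1e23 = 0.508 * 6.022
N / 1e23 = 3.059176, rounded to 4 dp:

3.0592


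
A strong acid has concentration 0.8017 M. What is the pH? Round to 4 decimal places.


A strong acid dissociates completely, so [H+] equals the given concentration.
pH = -log10([H+]) = -log10(0.8017)
pH = 0.09598812, rounded to 4 dp:

0.0960


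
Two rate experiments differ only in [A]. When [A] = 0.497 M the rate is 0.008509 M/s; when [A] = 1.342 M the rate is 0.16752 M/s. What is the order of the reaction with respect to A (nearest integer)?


Rate is proportional to [A]^n, so rate2/rate1 = ([A]2/[A]1)^n. Take logs to solve for n.
rate2/rate1 = 0.16752 / 0.008509 = 19.6874
[A]2/[A]1 = 1.342 / 0.497 = 2.7002
n = ln(19.6874) / ln(2.7002) = 3.0
Nearest integer order:

3


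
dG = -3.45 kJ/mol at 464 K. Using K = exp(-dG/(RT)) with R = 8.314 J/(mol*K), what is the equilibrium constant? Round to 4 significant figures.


dG is in kJ/mol; multiply by 1000 to match R in J/(mol*K).
RT = 8.314 * 464 = 3857.696 J/mol
exponent = -dG*1000 / (RT) = -(-3.45*1000) / 3857.696 = 0.89431619
K = exp(0.89431619)
K = 2.4456628, rounded to 4 significant figures:

2.446


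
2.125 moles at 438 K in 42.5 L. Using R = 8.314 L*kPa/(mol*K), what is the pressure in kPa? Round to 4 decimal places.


PV = nRT, solve for P = nRT / V.
nRT = 2.125 * 8.314 * 438 = 7738.2555
P = 7738.2555 / 42.5
P = 182.0766 kPa, rounded to 4 dp:

182.0766 kPa


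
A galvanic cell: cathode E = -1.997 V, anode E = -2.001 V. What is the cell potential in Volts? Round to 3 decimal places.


Standard cell potential: E_cell = E_cathode - E_anode.
E_cell = -1.997 - (-2.001)
E_cell = 0.004 V, rounded to 3 dp:

0.004 V


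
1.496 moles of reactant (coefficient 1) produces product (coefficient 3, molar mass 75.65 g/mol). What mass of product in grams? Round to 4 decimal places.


Use the coefficient ratio to convert reactant moles to product moles, then multiply by the product's molar mass.
moles_P = moles_R * (coeff_P / coeff_R) = 1.496 * (3/1) = 4.488
mass_P = moles_P * M_P = 4.488 * 75.65
mass_P = 339.5172 g, rounded to 4 dp:

339.5172 g


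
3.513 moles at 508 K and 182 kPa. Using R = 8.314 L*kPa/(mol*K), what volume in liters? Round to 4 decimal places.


PV = nRT, solve for V = nRT / P.
nRT = 3.513 * 8.314 * 508 = 14837.1977
V = 14837.1977 / 182
V = 81.52306429 L, rounded to 4 dp:

81.5231 L


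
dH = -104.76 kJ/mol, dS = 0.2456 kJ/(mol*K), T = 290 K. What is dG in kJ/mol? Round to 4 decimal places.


Gibbs: dG = dH - T*dS (consistent units, dS already in kJ/(mol*K)).
T*dS = 290 * 0.2456 = 71.224
dG = -104.76 - (71.224)
dG = -175.984 kJ/mol, rounded to 4 dp:

-175.9840 kJ/mol


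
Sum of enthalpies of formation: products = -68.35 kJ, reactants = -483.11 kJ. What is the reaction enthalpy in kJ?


dH_rxn = sum(dH_f products) - sum(dH_f reactants)
dH_rxn = -68.35 - (-483.11)
dH_rxn = 414.76 kJ:

414.76 kJ


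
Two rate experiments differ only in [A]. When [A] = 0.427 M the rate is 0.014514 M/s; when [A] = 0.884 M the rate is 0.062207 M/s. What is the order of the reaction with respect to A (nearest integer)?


Rate is proportional to [A]^n, so rate2/rate1 = ([A]2/[A]1)^n. Take logs to solve for n.
rate2/rate1 = 0.062207 / 0.014514 = 4.286
[A]2/[A]1 = 0.884 / 0.427 = 2.0703
n = ln(4.286) / ln(2.0703) = 2.0
Nearest integer order:

2


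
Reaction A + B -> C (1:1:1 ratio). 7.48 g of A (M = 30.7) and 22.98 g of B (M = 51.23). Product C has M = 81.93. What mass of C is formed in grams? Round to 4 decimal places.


Find moles of each reactant; the smaller value is the limiting reagent in a 1:1:1 reaction, so moles_C equals moles of the limiter.
n_A = mass_A / M_A = 7.48 / 30.7 = 0.243648 mol
n_B = mass_B / M_B = 22.98 / 51.23 = 0.448565 mol
Limiting reagent: A (smaller), n_limiting = 0.243648 mol
mass_C = n_limiting * M_C = 0.243648 * 81.93
mass_C = 19.96208064 g, rounded to 4 dp:

19.9621 g


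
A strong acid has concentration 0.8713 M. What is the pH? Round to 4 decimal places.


A strong acid dissociates completely, so [H+] equals the given concentration.
pH = -log10([H+]) = -log10(0.8713)
pH = 0.05983229, rounded to 4 dp:

0.0598


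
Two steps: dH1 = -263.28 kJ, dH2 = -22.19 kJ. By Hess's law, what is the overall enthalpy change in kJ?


Hess's law: enthalpy is a state function, so add the step enthalpies.
dH_total = dH1 + dH2 = -263.28 + (-22.19)
dH_total = -285.47 kJ:

-285.47 kJ


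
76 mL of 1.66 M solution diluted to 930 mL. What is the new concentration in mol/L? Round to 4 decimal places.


Dilution: M1*V1 = M2*V2, solve for M2.
M2 = M1*V1 / V2
M2 = 1.66 * 76 / 930
M2 = 126.16 / 930
M2 = 0.13565591 mol/L, rounded to 4 dp:

0.1357 mol/L


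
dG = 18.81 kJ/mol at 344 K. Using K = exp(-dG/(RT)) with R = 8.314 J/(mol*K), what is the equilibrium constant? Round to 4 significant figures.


dG is in kJ/mol; multiply by 1000 to match R in J/(mol*K).
RT = 8.314 * 344 = 2860.016 J/mol
exponent = -dG*1000 / (RT) = -(18.81*1000) / 2860.016 = -6.57688628
K = exp(-6.57688628)
K = 0.0013921774, rounded to 4 significant figures:

0.001392


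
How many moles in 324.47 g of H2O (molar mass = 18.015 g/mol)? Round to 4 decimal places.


n = mass / M
n = 324.47 / 18.015
n = 18.01110186 mol, rounded to 4 dp:

18.0111 mol


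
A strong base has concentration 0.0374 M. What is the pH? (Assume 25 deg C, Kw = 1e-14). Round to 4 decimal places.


A strong base dissociates completely, so [OH-] equals the given concentration.
pOH = -log10([OH-]) = -log10(0.0374) = 1.427128
pH = 14 - pOH = 14 - 1.427128
pH = 12.572872, rounded to 4 dp:

12.5729


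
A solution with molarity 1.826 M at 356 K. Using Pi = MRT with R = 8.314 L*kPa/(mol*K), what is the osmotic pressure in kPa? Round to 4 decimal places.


Osmotic pressure (van't Hoff): Pi = M*R*T.
RT = 8.314 * 356 = 2959.784
Pi = 1.826 * 2959.784
Pi = 5404.565584 kPa, rounded to 4 dp:

5404.5656 kPa


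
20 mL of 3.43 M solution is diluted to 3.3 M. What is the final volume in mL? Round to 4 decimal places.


Dilution: M1*V1 = M2*V2, solve for V2.
V2 = M1*V1 / M2
V2 = 3.43 * 20 / 3.3
V2 = 68.6 / 3.3
V2 = 20.78787879 mL, rounded to 4 dp:

20.7879 mL


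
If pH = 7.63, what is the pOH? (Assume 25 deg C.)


At 25 deg C, pH + pOH = 14.
pOH = 14 - pH = 14 - 7.63
pOH = 6.37:

6.37


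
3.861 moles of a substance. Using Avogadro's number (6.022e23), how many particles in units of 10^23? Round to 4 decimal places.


N = n * NA, then divide by 1e23 for the requested units.
N / 1e23 = n * 6.022
N / 1e23 = 3.861 * 6.022
N / 1e23 = 23.250942, rounded to 4 dp:

23.2509


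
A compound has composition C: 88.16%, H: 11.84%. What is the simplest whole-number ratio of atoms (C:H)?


Assume 100 g of compound, divide each mass% by atomic mass to get moles, then normalize by the smallest to get a raw atom ratio.
Moles per 100 g: C: 88.16/12.011 = 7.3399, H: 11.84/1.008 = 11.746
Raw ratio (divide by min = 7.3399): C: 1.0, H: 1.6
Multiply by 5 to clear fractions: C: 5.0 ~= 5, H: 8.001 ~= 8
Reduce by GCD to get the simplest whole-number ratio:

5:8


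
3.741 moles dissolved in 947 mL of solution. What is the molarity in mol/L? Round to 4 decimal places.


Convert volume to liters: V_L = V_mL / 1000.
V_L = 947 / 1000 = 0.947 L
M = n / V_L = 3.741 / 0.947
M = 3.95036959 mol/L, rounded to 4 dp:

3.9504 mol/L


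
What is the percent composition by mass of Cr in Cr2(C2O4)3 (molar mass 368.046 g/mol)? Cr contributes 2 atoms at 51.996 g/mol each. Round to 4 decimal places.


pct = 100 * (n_elem * M_elem) / M_total
mass_contribution = 2 * 51.996 = 103.992 g/mol
pct = 100 * 103.992 / 368.046
pct = 28.25516376 %, rounded to 4 dp:

28.2552 %


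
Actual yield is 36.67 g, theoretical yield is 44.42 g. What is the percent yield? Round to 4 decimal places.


% yield = 100 * actual / theoretical
% yield = 100 * 36.67 / 44.42
% yield = 82.5529041 %, rounded to 4 dp:

82.5529 %


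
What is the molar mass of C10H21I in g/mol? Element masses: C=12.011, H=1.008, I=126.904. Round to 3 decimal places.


M = sum(count * atomic_mass) over atoms.
M = 10*12.011 + 21*1.008 + 1*126.904
M = 120.11 + 21.168 + 126.904
M = 268.182 g/mol, rounded to 3 dp:

268.182 g/mol


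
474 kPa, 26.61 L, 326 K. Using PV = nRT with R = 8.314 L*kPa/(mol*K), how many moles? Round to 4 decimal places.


PV = nRT, solve for n = PV / (RT).
PV = 474 * 26.61 = 12613.14
RT = 8.314 * 326 = 2710.364
n = 12613.14 / 2710.364
n = 4.65367013 mol, rounded to 4 dp:

4.6537 mol


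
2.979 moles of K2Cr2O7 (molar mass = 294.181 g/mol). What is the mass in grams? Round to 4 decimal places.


mass = n * M
mass = 2.979 * 294.181
mass = 876.365199 g, rounded to 4 dp:

876.3652 g


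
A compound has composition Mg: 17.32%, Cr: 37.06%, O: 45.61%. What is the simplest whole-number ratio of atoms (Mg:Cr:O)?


Assume 100 g of compound, divide each mass% by atomic mass to get moles, then normalize by the smallest to get a raw atom ratio.
Moles per 100 g: Mg: 17.32/24.305 = 0.7126, Cr: 37.06/51.996 = 0.7127, O: 45.61/15.999 = 2.8508
Raw ratio (divide by min = 0.7126): Mg: 1.0, Cr: 1.0, O: 4.001
Multiply by 1 to clear fractions: Mg: 1.0 ~= 1, Cr: 1.0 ~= 1, O: 4.001 ~= 4
Reduce by GCD to get the simplest whole-number ratio:

1:1:4


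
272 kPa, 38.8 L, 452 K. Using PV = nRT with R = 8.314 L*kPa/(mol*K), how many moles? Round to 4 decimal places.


PV = nRT, solve for n = PV / (RT).
PV = 272 * 38.8 = 10553.6
RT = 8.314 * 452 = 3757.928
n = 10553.6 / 3757.928
n = 2.80835609 mol, rounded to 4 dp:

2.8084 mol


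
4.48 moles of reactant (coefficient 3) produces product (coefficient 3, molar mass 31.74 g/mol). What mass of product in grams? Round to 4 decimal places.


Use the coefficient ratio to convert reactant moles to product moles, then multiply by the product's molar mass.
moles_P = moles_R * (coeff_P / coeff_R) = 4.48 * (3/3) = 4.48
mass_P = moles_P * M_P = 4.48 * 31.74
mass_P = 142.1952 g, rounded to 4 dp:

142.1952 g


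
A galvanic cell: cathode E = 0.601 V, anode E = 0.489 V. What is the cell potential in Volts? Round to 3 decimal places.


Standard cell potential: E_cell = E_cathode - E_anode.
E_cell = 0.601 - (0.489)
E_cell = 0.112 V, rounded to 3 dp:

0.112 V


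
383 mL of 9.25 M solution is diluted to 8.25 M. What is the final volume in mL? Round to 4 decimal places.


Dilution: M1*V1 = M2*V2, solve for V2.
V2 = M1*V1 / M2
V2 = 9.25 * 383 / 8.25
V2 = 3542.75 / 8.25
V2 = 429.42424242 mL, rounded to 4 dp:

429.4242 mL


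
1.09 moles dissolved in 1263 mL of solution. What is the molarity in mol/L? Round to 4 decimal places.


Convert volume to liters: V_L = V_mL / 1000.
V_L = 1263 / 1000 = 1.263 L
M = n / V_L = 1.09 / 1.263
M = 0.86302454 mol/L, rounded to 4 dp:

0.8630 mol/L


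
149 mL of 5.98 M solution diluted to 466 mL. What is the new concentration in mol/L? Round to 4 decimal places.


Dilution: M1*V1 = M2*V2, solve for M2.
M2 = M1*V1 / V2
M2 = 5.98 * 149 / 466
M2 = 891.02 / 466
M2 = 1.91206009 mol/L, rounded to 4 dp:

1.9121 mol/L


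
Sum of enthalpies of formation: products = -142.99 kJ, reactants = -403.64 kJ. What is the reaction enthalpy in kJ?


dH_rxn = sum(dH_f products) - sum(dH_f reactants)
dH_rxn = -142.99 - (-403.64)
dH_rxn = 260.65 kJ:

260.65 kJ


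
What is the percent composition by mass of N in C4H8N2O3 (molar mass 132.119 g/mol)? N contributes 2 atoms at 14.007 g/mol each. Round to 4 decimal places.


pct = 100 * (n_elem * M_elem) / M_total
mass_contribution = 2 * 14.007 = 28.014 g/mol
pct = 100 * 28.014 / 132.119
pct = 21.2036119 %, rounded to 4 dp:

21.2036 %


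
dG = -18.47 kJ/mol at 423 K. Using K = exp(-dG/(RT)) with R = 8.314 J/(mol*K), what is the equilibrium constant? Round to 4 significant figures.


dG is in kJ/mol; multiply by 1000 to match R in J/(mol*K).
RT = 8.314 * 423 = 3516.822 J/mol
exponent = -dG*1000 / (RT) = -(-18.47*1000) / 3516.822 = 5.25190072
K = exp(5.25190072)
K = 190.92883, rounded to 4 significant figures:

190.9


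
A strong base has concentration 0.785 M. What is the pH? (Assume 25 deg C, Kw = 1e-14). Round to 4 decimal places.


A strong base dissociates completely, so [OH-] equals the given concentration.
pOH = -log10([OH-]) = -log10(0.785) = 0.10513
pH = 14 - pOH = 14 - 0.10513
pH = 13.89487, rounded to 4 dp:

13.8949


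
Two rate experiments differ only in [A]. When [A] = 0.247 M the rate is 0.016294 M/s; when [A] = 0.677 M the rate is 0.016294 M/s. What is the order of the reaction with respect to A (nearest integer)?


Rate is proportional to [A]^n, so rate2/rate1 = ([A]2/[A]1)^n. Take logs to solve for n.
rate2/rate1 = 0.016294 / 0.016294 = 1.0
[A]2/[A]1 = 0.677 / 0.247 = 2.7409
n = ln(1.0) / ln(2.7409) = 0.0
Nearest integer order:

0


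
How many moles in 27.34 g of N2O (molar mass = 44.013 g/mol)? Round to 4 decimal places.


n = mass / M
n = 27.34 / 44.013
n = 0.62118011 mol, rounded to 4 dp:

0.6212 mol


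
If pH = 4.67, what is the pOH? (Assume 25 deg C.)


At 25 deg C, pH + pOH = 14.
pOH = 14 - pH = 14 - 4.67
pOH = 9.33:

9.33


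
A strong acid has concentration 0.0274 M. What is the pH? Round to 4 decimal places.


A strong acid dissociates completely, so [H+] equals the given concentration.
pH = -log10([H+]) = -log10(0.0274)
pH = 1.56224944, rounded to 4 dp:

1.5622


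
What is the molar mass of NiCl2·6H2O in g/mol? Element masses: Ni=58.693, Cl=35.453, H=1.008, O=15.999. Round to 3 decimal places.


M = sum(count * atomic_mass) over atoms.
M = 1*58.693 + 2*35.453 + 12*1.008 + 6*15.999
M = 58.693 + 70.906 + 12.096 + 95.994
M = 237.689 g/mol, rounded to 3 dp:

237.689 g/mol


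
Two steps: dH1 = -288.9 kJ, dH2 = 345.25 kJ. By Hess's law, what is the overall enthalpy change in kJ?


Hess's law: enthalpy is a state function, so add the step enthalpies.
dH_total = dH1 + dH2 = -288.9 + (345.25)
dH_total = 56.35 kJ:

56.35 kJ


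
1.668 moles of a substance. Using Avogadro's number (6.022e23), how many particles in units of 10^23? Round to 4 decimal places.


N = n * NA, then divide by 1e23 for the requested units.
N / 1e23 = n * 6.022
N / 1e23 = 1.668 * 6.022
N / 1e23 = 10.044696, rounded to 4 dp:

10.0447
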